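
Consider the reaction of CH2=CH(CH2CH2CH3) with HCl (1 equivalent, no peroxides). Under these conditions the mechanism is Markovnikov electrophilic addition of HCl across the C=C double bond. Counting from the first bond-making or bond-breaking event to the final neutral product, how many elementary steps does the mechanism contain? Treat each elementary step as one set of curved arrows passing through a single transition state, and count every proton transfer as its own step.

Step 1: Electrophilic addition begins with the π(C=C) electrons forming a bond to the proton of HCl. Following Markovnikov's rule, the resulting cation is secondary. The H–Cl bond breaks heterolytically, releasing Cl⁻.
(No 1,2-shift: no single shift to an adjacent carbon would give a more stable cation.)
Step 2: Nucleophilic attack by Cl⁻ on the carbocation completes the addition, giving R–Cl.
Total: 2 elementary steps.

2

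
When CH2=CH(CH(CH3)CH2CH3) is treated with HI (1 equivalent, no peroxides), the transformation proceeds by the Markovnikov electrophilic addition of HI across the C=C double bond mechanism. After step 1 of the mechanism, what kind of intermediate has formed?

secondary carbocation

Step 1: The π electrons of the C=C bond attack a proton of HI; Markovnikov addition places the new C–H on the less-substituted alkene carbon, so the positive charge ends up on the more-substituted carbon — a secondary carbocation. The H–I bond breaks heterolytically, releasing I⁻.
After step 1 the species present is a secondary carbocation.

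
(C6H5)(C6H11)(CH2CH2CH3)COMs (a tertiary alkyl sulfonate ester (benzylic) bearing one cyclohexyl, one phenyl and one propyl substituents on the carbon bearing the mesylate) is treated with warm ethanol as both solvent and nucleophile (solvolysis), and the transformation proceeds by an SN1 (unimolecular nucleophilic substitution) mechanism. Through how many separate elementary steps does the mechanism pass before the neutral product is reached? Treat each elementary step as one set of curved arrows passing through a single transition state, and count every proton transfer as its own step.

Step 1: Ionisation: the C–O σ-bond cleaves heterolytically; both bonding electrons depart with MsO⁻, leaving a tertiary carbocation at the α-carbon.
(No 1,2-shift: no single shift to an adjacent carbon would give a more stable cation.)
Step 2: Nucleophilic capture: the oxygen of CH3CH2OH bonds to the cationic carbon, producing an oxonium-ion intermediate.
Step 3: Deprotonation of the oxonium oxygen by solvent ethanol yields the neutral ether.
Total: 3 elementary steps.

3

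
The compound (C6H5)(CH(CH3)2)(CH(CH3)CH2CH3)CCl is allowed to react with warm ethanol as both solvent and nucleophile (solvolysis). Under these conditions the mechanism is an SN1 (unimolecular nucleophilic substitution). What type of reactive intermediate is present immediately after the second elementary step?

Step 1: Ionisation: the C–Cl σ-bond cleaves heterolytically; both bonding electrons depart with Cl⁻, leaving a tertiary carbocation at the α-carbon.
Step 2: Nucleophilic capture: the oxygen of CH3CH2OH bonds to the cationic carbon, producing an oxonium-ion intermediate.
After step 2 the species present is an oxonium ion.

oxonium ion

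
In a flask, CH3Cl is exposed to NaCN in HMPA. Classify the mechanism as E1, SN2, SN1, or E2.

SN2

Conditions: a methyl substrate with a strong nucleophile in the polar aprotic solvent HMPA.
These conditions are the textbook signature of the SN2 pathway.
An unhindered substrate with a strong nucleophile in a polar aprotic solvent favours one-step backside displacement.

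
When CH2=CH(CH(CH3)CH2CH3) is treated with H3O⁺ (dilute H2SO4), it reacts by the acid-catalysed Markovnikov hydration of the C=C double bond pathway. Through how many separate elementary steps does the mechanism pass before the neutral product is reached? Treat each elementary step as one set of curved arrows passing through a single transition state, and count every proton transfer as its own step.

Step 1: Electrophilic addition begins with the π(C=C) electrons forming a bond to the proton of H3O⁺. Following Markovnikov's rule, the resulting cation is secondary. H2O is released.
Step 2: Carbocation rearrangement: a 1,2-hydride shift from the adjacent sec-butyl carbon converts the initially-formed secondary cation into the more stable tertiary cation.
Step 3: A lone pair on the oxygen of H2O attacks the carbocation, forming a C–O bond and an oxonium ion (a protonated alcohol).
Step 4: Proton transfer from the O–H of the oxonium ion to H2O completes the catalytic cycle and yields the alcohol.
Total: 4 elementary steps.

4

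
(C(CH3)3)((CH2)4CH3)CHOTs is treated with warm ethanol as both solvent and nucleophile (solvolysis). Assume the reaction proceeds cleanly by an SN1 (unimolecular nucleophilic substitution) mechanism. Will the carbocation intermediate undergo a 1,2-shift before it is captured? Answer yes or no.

yes

The first-formed carbocation is secondary.
The adjacent tert-butyl carbon has no hydrogen but bears methyl groups; migration of one methyl with its bonding pair (a 1,2-methyl shift) places the charge on a tertiary centre.
Tertiary is more stable than secondary, so the shift occurs.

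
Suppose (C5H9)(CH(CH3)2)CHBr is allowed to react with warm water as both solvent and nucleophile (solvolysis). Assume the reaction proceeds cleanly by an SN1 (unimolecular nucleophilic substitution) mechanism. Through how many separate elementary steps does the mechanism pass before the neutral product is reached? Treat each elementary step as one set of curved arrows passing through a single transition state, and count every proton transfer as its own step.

Step 1: Rate-determining heterolysis of the C–Br bond gives Br⁻ and a secondary carbocation.
Step 2: A hydride (H with its bonding pair) migrates from the adjacent isopropyl carbon to the cationic centre — a 1,2-hydride shift — upgrading the secondary cation to a tertiary one.
Step 3: H2O donates an oxygen lone pair into the empty p orbital of the cation, giving a protonated alcohol (an oxonium ion).
Step 4: Proton transfer from the O–H of the oxonium ion to a solvent molecule delivers the neutral alcohol.
Total: 4 elementary steps.

4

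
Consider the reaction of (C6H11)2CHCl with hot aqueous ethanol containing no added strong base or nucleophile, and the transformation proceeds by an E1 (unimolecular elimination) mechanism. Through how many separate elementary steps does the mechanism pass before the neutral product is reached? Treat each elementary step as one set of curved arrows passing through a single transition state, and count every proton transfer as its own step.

3

Step 1: The C–Cl bond breaks with both electrons going to the chloride; Cl⁻ leaves and a secondary carbocation remains.
Step 2: Carbocation rearrangement: a 1,2-hydride shift from the adjacent cyclohexyl carbon converts the initially-formed secondary cation into the more stable tertiary cation.
Step 3: A water (or ethanol) molecule (solvent) deprotonates a β-carbon; as the C–H bond breaks, those electrons form the new alkene π bond.
Total: 3 elementary steps.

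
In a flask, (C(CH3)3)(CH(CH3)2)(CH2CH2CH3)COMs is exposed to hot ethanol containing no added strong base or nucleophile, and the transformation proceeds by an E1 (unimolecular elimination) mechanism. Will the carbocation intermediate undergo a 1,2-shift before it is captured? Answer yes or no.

The first-formed carbocation is tertiary.
No single 1,2-shift to an adjacent carbon would produce a more-substituted cation than the one already present, so no rearrangement occurs.

no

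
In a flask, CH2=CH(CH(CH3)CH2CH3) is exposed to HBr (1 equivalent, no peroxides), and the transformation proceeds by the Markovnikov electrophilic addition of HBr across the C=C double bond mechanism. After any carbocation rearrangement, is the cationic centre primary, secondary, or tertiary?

Step 1: Electrophilic addition begins with the π(C=C) electrons forming a bond to the proton of HBr. Following Markovnikov's rule, the resulting cation is secondary. The H–Br bond breaks heterolytically, releasing Br⁻.
Step 2: A 1,2-hydride shift from the adjacent sec-butyl carbon moves the positive charge from the secondary centre to an adjacent carbon, generating a more stable tertiary carbocation.
The cation rearranges from secondary to tertiary via a 1,2-hydride shift from the adjacent sec-butyl carbon; the tertiary cation is what reacts next.

tertiary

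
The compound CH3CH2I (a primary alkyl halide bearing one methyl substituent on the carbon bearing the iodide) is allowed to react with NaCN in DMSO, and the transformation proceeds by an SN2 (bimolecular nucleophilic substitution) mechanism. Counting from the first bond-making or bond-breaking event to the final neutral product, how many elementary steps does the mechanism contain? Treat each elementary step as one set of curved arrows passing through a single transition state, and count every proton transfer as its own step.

1

Step 1: Backside attack by CN⁻ on the carbon bearing the iodide: the new C–C bond forms as the C–I bond breaks, with Walden inversion at carbon.
Total: 1 elementary step.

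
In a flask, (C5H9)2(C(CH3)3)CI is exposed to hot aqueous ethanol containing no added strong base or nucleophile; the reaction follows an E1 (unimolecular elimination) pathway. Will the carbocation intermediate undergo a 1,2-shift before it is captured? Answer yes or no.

no

The first-formed carbocation is tertiary.
No single 1,2-shift to an adjacent carbon would produce a more-substituted cation than the one already present, so no rearrangement occurs.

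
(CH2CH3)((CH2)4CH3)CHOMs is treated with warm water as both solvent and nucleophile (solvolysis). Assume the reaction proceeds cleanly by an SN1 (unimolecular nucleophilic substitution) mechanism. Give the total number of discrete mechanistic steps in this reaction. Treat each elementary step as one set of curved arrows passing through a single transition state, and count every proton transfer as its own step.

3

Step 1: Rate-determining heterolysis of the C–O bond gives MsO⁻ and a secondary carbocation.
(No 1,2-shift: no single shift to an adjacent carbon would give a more stable cation.)
Step 2: H2O donates an oxygen lone pair into the empty p orbital of the cation, giving a protonated alcohol (an oxonium ion).
Step 3: Proton transfer from the O–H of the oxonium ion to a solvent molecule delivers the neutral alcohol.
Total: 3 elementary steps.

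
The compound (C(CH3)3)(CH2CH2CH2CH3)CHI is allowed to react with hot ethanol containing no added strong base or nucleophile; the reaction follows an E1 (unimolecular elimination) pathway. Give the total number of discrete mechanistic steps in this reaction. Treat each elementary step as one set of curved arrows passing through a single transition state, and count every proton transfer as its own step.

3

Step 1: Ionisation: the C–I σ-bond cleaves heterolytically; both bonding electrons depart with I⁻, leaving a secondary carbocation at the α-carbon.
Step 2: A methyl group with its bonding pair migrates from the adjacent tert-butyl carbon to the cationic centre — a 1,2-methyl shift — upgrading the secondary cation to a tertiary one.
Step 3: Loss of a β-proton to an ethanol molecule of the solvent: the C–H bonding pair collapses toward the cationic carbon to form the C=C π bond, yielding the alkene.
Total: 3 elementary steps.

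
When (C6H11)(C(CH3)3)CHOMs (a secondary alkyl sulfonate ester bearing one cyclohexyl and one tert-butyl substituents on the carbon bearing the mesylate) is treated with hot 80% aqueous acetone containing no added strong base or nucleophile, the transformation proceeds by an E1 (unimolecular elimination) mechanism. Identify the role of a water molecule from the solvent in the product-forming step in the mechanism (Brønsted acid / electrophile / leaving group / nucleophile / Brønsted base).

Step 3: A water molecule (solvent) deprotonates a β-carbon; as the C–H bond breaks, those electrons form the new alkene π bond.
A water molecule from the solvent in the product-forming step accepts a proton in a proton-transfer step — a Brønsted base.

Brønsted base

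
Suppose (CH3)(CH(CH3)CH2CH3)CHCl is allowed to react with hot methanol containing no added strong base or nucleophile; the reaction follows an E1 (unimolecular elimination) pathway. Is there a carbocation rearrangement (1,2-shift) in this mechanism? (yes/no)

The first-formed carbocation is secondary.
The adjacent sec-butyl carbon already bears 2 other carbon substituents and has a hydrogen to migrate; after a 1,2-hydride shift from that carbon the positive charge sits on a tertiary centre.
Tertiary is more stable than secondary, so the shift occurs.

yes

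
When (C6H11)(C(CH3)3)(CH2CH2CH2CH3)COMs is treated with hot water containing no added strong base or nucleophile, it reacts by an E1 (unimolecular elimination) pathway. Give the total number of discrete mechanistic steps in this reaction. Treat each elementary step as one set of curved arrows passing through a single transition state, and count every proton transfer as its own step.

2

Step 1: Rate-determining heterolysis of the C–O bond gives MsO⁻ and a tertiary carbocation.
(No 1,2-shift: no single shift to an adjacent carbon would give a more stable cation.)
Step 2: A weak base (a water molecule from the solvent) removes a proton from a carbon adjacent to the cationic centre; the electrons of that C–H bond become the new π(C=C) bond, giving the alkene.
Total: 2 elementary steps.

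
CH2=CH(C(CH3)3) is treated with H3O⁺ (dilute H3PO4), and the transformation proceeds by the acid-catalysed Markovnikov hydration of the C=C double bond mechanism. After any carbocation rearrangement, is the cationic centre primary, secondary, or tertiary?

Step 1: The π electrons of the C=C bond attack a proton of H3O⁺; Markovnikov addition places the new C–H on the less-substituted alkene carbon, so the positive charge ends up on the more-substituted carbon — a secondary carbocation. H2O is released.
Step 2: Carbocation rearrangement: a 1,2-methyl shift from the adjacent tert-butyl carbon converts the initially-formed secondary cation into the more stable tertiary cation.
The cation rearranges from secondary to tertiary via a 1,2-methyl shift from the adjacent tert-butyl carbon; the tertiary cation is what reacts next.

tertiary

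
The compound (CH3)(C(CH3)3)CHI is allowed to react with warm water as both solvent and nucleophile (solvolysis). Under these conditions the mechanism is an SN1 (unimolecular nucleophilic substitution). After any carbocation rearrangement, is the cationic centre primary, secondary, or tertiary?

tertiary

Step 1: Ionisation: the C–I σ-bond cleaves heterolytically; both bonding electrons depart with I⁻, leaving a secondary carbocation at the α-carbon.
Step 2: A methyl group with its bonding pair migrates from the adjacent tert-butyl carbon to the cationic centre — a 1,2-methyl shift — upgrading the secondary cation to a tertiary one.
The cation rearranges from secondary to tertiary via a 1,2-methyl shift from the adjacent tert-butyl carbon; the tertiary cation is what reacts next.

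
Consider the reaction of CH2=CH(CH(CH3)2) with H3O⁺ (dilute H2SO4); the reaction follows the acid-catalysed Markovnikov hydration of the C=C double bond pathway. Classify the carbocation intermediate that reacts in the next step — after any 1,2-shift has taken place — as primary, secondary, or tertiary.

tertiary

Step 1: Electrophilic addition begins with the π(C=C) electrons forming a bond to the proton of H3O⁺. Following Markovnikov's rule, the resulting cation is secondary. H2O is released.
Step 2: Carbocation rearrangement: a 1,2-hydride shift from the adjacent isopropyl carbon converts the initially-formed secondary cation into the more stable tertiary cation.
The cation rearranges from secondary to tertiary via a 1,2-hydride shift from the adjacent isopropyl carbon; the tertiary cation is what reacts next.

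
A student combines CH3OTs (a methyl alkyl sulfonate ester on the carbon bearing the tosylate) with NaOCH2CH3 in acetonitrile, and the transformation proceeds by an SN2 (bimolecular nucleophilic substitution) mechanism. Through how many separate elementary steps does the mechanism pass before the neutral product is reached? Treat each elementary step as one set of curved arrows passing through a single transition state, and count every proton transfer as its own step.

Step 1: The ethoxide nucleophile donates a lone pair from O to the α-carbon in a backside attack; simultaneously the C–O σ-bond breaks and both of its electrons leave with TsO⁻. One concerted step with inversion of configuration.
Total: 1 elementary step.

1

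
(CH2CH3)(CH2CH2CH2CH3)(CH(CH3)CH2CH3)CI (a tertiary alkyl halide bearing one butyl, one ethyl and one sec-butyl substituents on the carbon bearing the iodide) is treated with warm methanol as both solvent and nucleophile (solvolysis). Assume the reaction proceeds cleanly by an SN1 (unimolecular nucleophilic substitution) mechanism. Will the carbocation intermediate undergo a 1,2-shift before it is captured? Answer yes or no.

The first-formed carbocation is tertiary.
No single 1,2-shift to an adjacent carbon would produce a more-substituted cation than the one already present, so no rearrangement occurs.

no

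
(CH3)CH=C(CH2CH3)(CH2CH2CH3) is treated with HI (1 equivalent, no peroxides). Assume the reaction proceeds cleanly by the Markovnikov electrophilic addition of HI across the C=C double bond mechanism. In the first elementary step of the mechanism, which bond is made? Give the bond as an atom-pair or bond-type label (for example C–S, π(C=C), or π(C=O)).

C–H

Step 1: The π electrons of the C=C bond attack a proton of HI; Markovnikov addition places the new C–H on the less-substituted alkene carbon, so the positive charge ends up on the more-substituted carbon — a tertiary carbocation. The H–I bond breaks heterolytically, releasing I⁻.
The bond formed in this step is the C–H bond.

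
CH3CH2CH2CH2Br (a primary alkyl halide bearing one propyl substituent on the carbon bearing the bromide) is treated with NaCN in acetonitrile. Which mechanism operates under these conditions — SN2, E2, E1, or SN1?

Conditions: a primary substrate with a strong nucleophile in the polar aprotic solvent acetonitrile.
These conditions are the textbook signature of the SN2 pathway.
An unhindered substrate with a strong nucleophile in a polar aprotic solvent favours one-step backside displacement.

SN2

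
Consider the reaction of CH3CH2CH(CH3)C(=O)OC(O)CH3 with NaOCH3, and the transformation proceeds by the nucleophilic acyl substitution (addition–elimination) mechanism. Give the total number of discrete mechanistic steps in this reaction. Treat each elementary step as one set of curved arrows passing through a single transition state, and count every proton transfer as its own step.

Step 1: CH3O⁻ adds to the carbonyl carbon; the C=O π electrons shift onto oxygen and a tetrahedral alkoxide intermediate forms.
Step 2: An oxygen lone pair re-forms the C=O π bond as the C–O σ-bond breaks; CH3CO2⁻ is expelled.
Total: 2 elementary steps.

2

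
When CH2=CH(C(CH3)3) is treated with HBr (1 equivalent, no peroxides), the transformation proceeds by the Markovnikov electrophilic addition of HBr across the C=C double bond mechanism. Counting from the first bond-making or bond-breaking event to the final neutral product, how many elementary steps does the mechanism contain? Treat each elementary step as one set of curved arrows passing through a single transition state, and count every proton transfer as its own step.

Step 1: Electrophilic addition begins with the π(C=C) electrons forming a bond to the proton of HBr. Following Markovnikov's rule, the resulting cation is secondary. The H–Br bond breaks heterolytically, releasing Br⁻.
Step 2: A methyl group with its bonding pair migrates from the adjacent tert-butyl carbon to the cationic centre — a 1,2-methyl shift — upgrading the secondary cation to a tertiary one.
Step 3: The Br⁻ anion donates a lone pair to the carbocation, forming the new C–Br σ-bond and giving the neutral alkyl halide.
Total: 3 elementary steps.

3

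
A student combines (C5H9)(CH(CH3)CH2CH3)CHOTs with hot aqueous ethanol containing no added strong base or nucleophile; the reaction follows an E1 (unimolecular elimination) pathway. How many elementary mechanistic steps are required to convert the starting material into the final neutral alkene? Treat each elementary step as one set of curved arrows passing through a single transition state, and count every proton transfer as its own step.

3

Step 1: The C–O bond breaks with both electrons going to the tosylate; TsO⁻ leaves and a secondary carbocation remains.
Step 2: A 1,2-hydride shift from the adjacent sec-butyl carbon moves the positive charge from the secondary centre to an adjacent carbon, generating a more stable tertiary carbocation.
Step 3: A weak base (a water (or ethanol) molecule from the solvent) removes a proton from a carbon adjacent to the cationic centre; the electrons of that C–H bond become the new π(C=C) bond, giving the alkene.
Total: 3 elementary steps.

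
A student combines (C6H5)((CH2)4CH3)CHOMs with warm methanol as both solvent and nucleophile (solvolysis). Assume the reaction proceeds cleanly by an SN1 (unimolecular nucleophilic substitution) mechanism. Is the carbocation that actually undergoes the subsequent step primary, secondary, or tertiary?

Step 1: The C–O bond breaks with both electrons going to the mesylate; MsO⁻ leaves and a secondary carbocation remains.
No single 1,2-shift to an adjacent carbon would give a more-substituted cation, so no rearrangement occurs.

secondary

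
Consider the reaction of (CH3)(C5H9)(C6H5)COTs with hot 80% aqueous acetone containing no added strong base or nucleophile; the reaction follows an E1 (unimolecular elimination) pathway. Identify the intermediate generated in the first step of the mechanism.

tertiary carbocation

Step 1: Rate-determining heterolysis of the C–O bond gives TsO⁻ and a tertiary carbocation.
After step 1 the species present is a tertiary carbocation.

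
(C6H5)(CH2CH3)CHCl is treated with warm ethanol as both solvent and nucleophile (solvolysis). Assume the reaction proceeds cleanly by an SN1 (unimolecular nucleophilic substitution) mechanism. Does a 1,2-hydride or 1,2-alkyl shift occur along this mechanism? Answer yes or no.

The first-formed carbocation is secondary.
No single 1,2-shift to an adjacent carbon would produce a more-substituted cation than the one already present, so no rearrangement occurs.

no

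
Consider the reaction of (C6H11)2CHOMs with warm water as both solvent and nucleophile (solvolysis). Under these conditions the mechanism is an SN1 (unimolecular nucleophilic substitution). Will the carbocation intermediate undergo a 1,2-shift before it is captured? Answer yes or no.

The first-formed carbocation is secondary.
The adjacent cyclohexyl carbon already bears 2 other carbon substituents and has a hydrogen to migrate; after a 1,2-hydride shift from that carbon the positive charge sits on a tertiary centre.
Tertiary is more stable than secondary, so the shift occurs.

yes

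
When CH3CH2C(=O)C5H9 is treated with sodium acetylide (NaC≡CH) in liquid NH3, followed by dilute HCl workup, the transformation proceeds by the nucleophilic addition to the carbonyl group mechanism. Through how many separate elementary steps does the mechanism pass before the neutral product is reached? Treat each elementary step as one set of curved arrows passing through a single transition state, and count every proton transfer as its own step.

Step 1: HC≡C⁻ attacks the sp² carbonyl carbon; the C=O π bond breaks and the electrons end up as a lone pair on the alkoxide oxygen of the tetrahedral intermediate.
Step 2: Protonation of the alkoxide by dilute HCl workup furnishes a propargyl alcohol.
Total: 2 elementary steps.

2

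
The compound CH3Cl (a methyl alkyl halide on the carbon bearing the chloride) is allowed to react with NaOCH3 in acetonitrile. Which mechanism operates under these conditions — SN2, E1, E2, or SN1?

SN2

Conditions: a methyl substrate with a strong nucleophile in the polar aprotic solvent acetonitrile.
These conditions are the textbook signature of the SN2 pathway.
An unhindered substrate with a strong nucleophile in a polar aprotic solvent favours one-step backside displacement.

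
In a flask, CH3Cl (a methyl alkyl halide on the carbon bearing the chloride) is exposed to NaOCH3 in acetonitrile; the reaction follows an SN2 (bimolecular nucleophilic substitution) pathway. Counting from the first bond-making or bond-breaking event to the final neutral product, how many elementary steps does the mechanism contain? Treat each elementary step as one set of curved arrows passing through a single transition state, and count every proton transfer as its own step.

1

Step 1: CH3O⁻ attacks the back face of the α-carbon while Cl⁻ departs with the C–Cl bonding pair — a single concerted displacement through a pentacoordinate transition state.
Total: 1 elementary step.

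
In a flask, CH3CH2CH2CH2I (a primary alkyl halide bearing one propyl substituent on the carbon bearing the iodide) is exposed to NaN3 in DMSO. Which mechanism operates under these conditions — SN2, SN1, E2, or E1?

Conditions: a primary substrate with a strong nucleophile in the polar aprotic solvent DMSO.
These conditions are the textbook signature of the SN2 pathway.
An unhindered substrate with a strong nucleophile in a polar aprotic solvent favours one-step backside displacement.

SN2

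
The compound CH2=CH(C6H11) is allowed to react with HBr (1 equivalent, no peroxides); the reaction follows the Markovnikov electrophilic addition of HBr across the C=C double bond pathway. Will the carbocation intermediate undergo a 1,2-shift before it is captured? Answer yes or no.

yes

The first-formed carbocation is secondary.
The adjacent cyclohexyl carbon already bears 2 other carbon substituents and has a hydrogen to migrate; after a 1,2-hydride shift from that carbon the positive charge sits on a tertiary centre.
Tertiary is more stable than secondary, so the shift occurs.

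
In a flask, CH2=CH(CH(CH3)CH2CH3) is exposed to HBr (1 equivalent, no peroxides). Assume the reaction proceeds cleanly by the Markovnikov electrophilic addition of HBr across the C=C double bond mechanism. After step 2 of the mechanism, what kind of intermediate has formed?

tertiary carbocation

Step 1: Electrophilic addition begins with the π(C=C) electrons forming a bond to the proton of HBr. Following Markovnikov's rule, the resulting cation is secondary. The H–Br bond breaks heterolytically, releasing Br⁻.
Step 2: A hydride (H with its bonding pair) migrates from the adjacent sec-butyl carbon to the cationic centre — a 1,2-hydride shift — upgrading the secondary cation to a tertiary one.
After step 2 the species present is a tertiary carbocation.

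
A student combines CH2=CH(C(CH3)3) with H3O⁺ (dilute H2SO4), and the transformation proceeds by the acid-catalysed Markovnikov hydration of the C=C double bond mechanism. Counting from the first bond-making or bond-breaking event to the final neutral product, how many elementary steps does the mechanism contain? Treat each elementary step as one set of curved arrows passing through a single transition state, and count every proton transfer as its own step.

4

Step 1: Electrophilic addition begins with the π(C=C) electrons forming a bond to the proton of H3O⁺. Following Markovnikov's rule, the resulting cation is secondary. H2O is released.
Step 2: Carbocation rearrangement: a 1,2-methyl shift from the adjacent tert-butyl carbon converts the initially-formed secondary cation into the more stable tertiary cation.
Step 3: Nucleophilic capture of the cation by H2O produces the protonated alcohol (an oxonium ion).
Step 4: H2O removes a proton from the oxonium oxygen, regenerating H3O⁺ and giving the neutral alcohol.
Total: 4 elementary steps.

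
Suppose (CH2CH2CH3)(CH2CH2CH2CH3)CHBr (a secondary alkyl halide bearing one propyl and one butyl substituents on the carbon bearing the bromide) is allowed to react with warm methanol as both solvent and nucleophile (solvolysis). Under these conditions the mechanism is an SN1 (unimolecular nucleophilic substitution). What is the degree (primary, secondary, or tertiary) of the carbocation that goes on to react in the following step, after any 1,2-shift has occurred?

Step 1: The C–Br bond breaks with both electrons going to the bromide; Br⁻ leaves and a secondary carbocation remains.
No single 1,2-shift to an adjacent carbon would give a more-substituted cation, so no rearrangement occurs.

secondary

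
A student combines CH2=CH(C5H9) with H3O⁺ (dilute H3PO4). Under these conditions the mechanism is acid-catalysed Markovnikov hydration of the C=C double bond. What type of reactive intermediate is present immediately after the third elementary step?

Step 1: Electrophilic addition begins with the π(C=C) electrons forming a bond to the proton of H3O⁺. Following Markovnikov's rule, the resulting cation is secondary. H2O is released.
Step 2: A 1,2-hydride shift from the adjacent cyclopentyl carbon moves the positive charge from the secondary centre to an adjacent carbon, generating a more stable tertiary carbocation.
Step 3: A lone pair on the oxygen of H2O attacks the carbocation, forming a C–O bond and an oxonium ion (a protonated alcohol).
After step 3 the species present is an oxonium ion.

oxonium ion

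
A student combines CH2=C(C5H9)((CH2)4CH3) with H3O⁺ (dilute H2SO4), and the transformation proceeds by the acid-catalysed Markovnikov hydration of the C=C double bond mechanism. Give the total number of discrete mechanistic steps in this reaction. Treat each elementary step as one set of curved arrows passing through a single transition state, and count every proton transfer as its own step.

3

Step 1: Electrophilic addition begins with the π(C=C) electrons forming a bond to the proton of H3O⁺. Following Markovnikov's rule, the resulting cation is tertiary. H2O is released.
(No 1,2-shift: no single shift to an adjacent carbon would give a more stable cation.)
Step 2: A lone pair on the oxygen of H2O attacks the carbocation, forming a C–O bond and an oxonium ion (a protonated alcohol).
Step 3: Deprotonation of the oxonium ion by a water molecule delivers the neutral alcohol and regenerates the acid catalyst.
Total: 3 elementary steps.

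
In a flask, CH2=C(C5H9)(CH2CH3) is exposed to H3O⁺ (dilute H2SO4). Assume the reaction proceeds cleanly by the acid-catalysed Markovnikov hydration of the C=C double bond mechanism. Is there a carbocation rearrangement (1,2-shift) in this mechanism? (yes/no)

no

The first-formed carbocation is tertiary.
No single 1,2-shift to an adjacent carbon would produce a more-substituted cation than the one already present, so no rearrangement occurs.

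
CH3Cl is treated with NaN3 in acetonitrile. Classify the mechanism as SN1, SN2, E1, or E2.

Conditions: a methyl substrate with a strong nucleophile in the polar aprotic solvent acetonitrile.
These conditions are the textbook signature of the SN2 pathway.
An unhindered substrate with a strong nucleophile in a polar aprotic solvent favours one-step backside displacement.

SN2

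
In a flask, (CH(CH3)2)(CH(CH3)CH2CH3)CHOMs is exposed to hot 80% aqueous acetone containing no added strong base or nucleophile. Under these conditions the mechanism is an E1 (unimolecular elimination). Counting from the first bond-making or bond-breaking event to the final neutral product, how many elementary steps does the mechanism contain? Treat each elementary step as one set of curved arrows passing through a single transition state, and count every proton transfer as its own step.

Step 1: Ionisation: the C–O σ-bond cleaves heterolytically; both bonding electrons depart with MsO⁻, leaving a secondary carbocation at the α-carbon.
Step 2: A 1,2-hydride shift from the adjacent isopropyl carbon moves the positive charge from the secondary centre to an adjacent carbon, generating a more stable tertiary carbocation.
Step 3: A water molecule (solvent) deprotonates a β-carbon; as the C–H bond breaks, those electrons form the new alkene π bond.
Total: 3 elementary steps.

3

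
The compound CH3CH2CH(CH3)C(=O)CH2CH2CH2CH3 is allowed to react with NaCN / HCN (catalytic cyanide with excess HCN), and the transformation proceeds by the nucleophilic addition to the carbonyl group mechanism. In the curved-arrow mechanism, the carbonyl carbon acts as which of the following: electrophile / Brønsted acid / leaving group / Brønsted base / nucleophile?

electrophile

Step 1: Nucleophilic addition: CN⁻ adds to the carbonyl carbon, pushing the π(C=O) electron pair onto oxygen and giving a tetrahedral alkoxide.
The carbonyl carbon accepts an electron pair into an empty or π* orbital — it is the electrophile.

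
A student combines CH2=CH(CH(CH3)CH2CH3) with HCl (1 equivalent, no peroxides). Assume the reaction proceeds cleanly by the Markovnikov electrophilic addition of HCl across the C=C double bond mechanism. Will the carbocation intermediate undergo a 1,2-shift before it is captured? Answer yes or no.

The first-formed carbocation is secondary.
The adjacent sec-butyl carbon already bears 2 other carbon substituents and has a hydrogen to migrate; after a 1,2-hydride shift from that carbon the positive charge sits on a tertiary centre.
Tertiary is more stable than secondary, so the shift occurs.

yes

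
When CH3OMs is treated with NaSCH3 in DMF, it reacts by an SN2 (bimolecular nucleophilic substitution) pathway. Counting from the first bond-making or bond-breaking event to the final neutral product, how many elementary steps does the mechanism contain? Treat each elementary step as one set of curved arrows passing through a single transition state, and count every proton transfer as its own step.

Step 1: The methanethiolate nucleophile donates a lone pair from S to the α-carbon in a backside attack; simultaneously the C–O σ-bond breaks and both of its electrons leave with MsO⁻. One concerted step with inversion of configuration.
Total: 1 elementary step.

1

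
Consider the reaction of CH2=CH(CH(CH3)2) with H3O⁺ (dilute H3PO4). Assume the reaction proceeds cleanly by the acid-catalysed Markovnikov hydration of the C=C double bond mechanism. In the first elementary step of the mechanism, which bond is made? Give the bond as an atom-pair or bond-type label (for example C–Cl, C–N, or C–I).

C–H

Step 1: Electrophilic addition begins with the π(C=C) electrons forming a bond to the proton of H3O⁺. Following Markovnikov's rule, the resulting cation is secondary. H2O is released.
The bond formed in this step is the C–H bond.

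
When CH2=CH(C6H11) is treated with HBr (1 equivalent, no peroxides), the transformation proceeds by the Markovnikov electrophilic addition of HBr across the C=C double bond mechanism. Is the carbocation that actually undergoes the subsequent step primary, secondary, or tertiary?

Step 1: The π electrons of the C=C bond attack a proton of HBr; Markovnikov addition places the new C–H on the less-substituted alkene carbon, so the positive charge ends up on the more-substituted carbon — a secondary carbocation. The H–Br bond breaks heterolytically, releasing Br⁻.
Step 2: A hydride (H with its bonding pair) migrates from the adjacent cyclohexyl carbon to the cationic centre — a 1,2-hydride shift — upgrading the secondary cation to a tertiary one.
The cation rearranges from secondary to tertiary via a 1,2-hydride shift from the adjacent cyclohexyl carbon; the tertiary cation is what reacts next.

tertiary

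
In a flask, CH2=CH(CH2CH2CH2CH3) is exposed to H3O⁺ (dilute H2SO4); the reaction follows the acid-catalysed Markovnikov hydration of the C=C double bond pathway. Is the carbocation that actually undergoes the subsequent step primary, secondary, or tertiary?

Step 1: The π electrons of the C=C bond attack a proton of H3O⁺; Markovnikov addition places the new C–H on the less-substituted alkene carbon, so the positive charge ends up on the more-substituted carbon — a secondary carbocation. H2O is released.
No single 1,2-shift to an adjacent carbon would give a more-substituted cation, so no rearrangement occurs.

secondary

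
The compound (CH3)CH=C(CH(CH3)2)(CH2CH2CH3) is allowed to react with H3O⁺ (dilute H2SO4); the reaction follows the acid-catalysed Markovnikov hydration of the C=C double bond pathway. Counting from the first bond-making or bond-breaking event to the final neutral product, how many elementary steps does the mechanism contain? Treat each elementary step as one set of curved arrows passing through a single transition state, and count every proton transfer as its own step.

Step 1: Protonation of the alkene by H3O⁺: the π bond acts as the nucleophile and picks up H⁺, giving the more stable (Markovnikov) tertiary carbocation. H2O is released.
(No 1,2-shift: no single shift to an adjacent carbon would give a more stable cation.)
Step 2: A lone pair on the oxygen of H2O attacks the carbocation, forming a C–O bond and an oxonium ion (a protonated alcohol).
Step 3: H2O removes a proton from the oxonium oxygen, regenerating H3O⁺ and giving the neutral alcohol.
Total: 3 elementary steps.

3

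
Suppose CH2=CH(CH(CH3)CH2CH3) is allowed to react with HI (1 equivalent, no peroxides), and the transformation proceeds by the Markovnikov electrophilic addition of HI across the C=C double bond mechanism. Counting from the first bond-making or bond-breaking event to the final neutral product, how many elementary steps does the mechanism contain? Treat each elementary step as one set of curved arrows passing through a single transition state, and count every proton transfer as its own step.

3

Step 1: Electrophilic addition begins with the π(C=C) electrons forming a bond to the proton of HI. Following Markovnikov's rule, the resulting cation is secondary. The H–I bond breaks heterolytically, releasing I⁻.
Step 2: Carbocation rearrangement: a 1,2-hydride shift from the adjacent sec-butyl carbon converts the initially-formed secondary cation into the more stable tertiary cation.
Step 3: The I⁻ anion donates a lone pair to the carbocation, forming the new C–I σ-bond and giving the neutral alkyl halide.
Total: 3 elementary steps.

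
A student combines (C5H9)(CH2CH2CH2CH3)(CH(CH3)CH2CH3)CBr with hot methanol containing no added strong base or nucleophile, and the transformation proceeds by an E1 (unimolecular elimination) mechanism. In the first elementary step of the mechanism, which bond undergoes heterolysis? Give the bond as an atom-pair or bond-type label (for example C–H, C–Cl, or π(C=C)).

Step 1: Rate-determining heterolysis of the C–Br bond gives Br⁻ and a tertiary carbocation.
The bond broken in this step is the C–Br bond.

C–Br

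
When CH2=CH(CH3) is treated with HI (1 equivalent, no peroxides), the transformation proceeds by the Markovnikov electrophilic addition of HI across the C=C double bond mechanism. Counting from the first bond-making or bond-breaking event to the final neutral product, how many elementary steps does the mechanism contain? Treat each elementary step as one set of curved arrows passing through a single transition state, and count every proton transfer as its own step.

2

Step 1: Protonation of the alkene by HI: the π bond acts as the nucleophile and picks up H⁺, giving the more stable (Markovnikov) secondary carbocation. The H–I bond breaks heterolytically, releasing I⁻.
(No 1,2-shift: no single shift to an adjacent carbon would give a more stable cation.)
Step 2: Nucleophilic attack by I⁻ on the carbocation completes the addition, giving R–I.
Total: 2 elementary steps.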